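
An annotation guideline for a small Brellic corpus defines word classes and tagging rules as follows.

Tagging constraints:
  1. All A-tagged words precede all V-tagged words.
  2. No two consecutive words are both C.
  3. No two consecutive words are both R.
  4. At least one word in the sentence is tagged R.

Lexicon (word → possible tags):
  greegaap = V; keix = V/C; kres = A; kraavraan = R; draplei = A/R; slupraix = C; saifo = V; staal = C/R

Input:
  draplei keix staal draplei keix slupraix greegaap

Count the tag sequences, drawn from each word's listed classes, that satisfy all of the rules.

Candidates per position — 1:draplei {A,R}; 2:keix {V,C}; 3:staal {C,R}; 4:draplei {A,R}; 5:keix {V,C}; 6:slupraix {C}; 7:greegaap {V}.
There are 32 candidate sequences in total.
The sequences that satisfy every rule: A V C R V C V; A C R A V C V; R V C R V C V; R C R A V C V.
Count = 4.

4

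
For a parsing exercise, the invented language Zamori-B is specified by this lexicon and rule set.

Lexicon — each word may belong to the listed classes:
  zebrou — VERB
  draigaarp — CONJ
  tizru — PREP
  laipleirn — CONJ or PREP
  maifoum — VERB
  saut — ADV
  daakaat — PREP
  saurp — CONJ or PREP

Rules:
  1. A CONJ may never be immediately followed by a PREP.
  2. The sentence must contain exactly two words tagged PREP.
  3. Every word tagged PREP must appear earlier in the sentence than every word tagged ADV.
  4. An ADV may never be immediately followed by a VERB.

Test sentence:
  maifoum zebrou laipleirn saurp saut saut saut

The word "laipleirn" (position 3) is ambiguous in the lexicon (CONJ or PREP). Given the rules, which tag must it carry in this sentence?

Candidates per position — 1:maifoum {VERB}; 2:zebrou {VERB}; 3:laipleirn {CONJ,PREP}; 4:saurp {CONJ,PREP}; 5:saut {ADV}; 6:saut {ADV}; 7:saut {ADV}.
Position 3: tagging it CONJ would leave rule 2 unsatisfiable, so it must be PREP.
Position 4: tagging it CONJ would leave rule 2 unsatisfiable, so it must be PREP.
The only consistent sequence is: VERB VERB PREP PREP ADV ADV ADV.
Check: rule 1 holds; rule 2 holds; rule 3 holds; rule 4 holds.

PREP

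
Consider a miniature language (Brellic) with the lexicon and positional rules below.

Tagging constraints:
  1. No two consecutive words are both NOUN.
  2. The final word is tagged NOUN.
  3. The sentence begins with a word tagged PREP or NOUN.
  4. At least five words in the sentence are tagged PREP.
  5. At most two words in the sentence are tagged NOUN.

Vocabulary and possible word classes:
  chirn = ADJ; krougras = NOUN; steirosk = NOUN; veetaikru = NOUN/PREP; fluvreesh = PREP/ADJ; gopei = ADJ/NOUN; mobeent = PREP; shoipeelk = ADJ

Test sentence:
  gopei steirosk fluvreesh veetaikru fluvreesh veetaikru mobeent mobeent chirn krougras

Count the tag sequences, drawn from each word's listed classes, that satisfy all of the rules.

Candidates per position — 1:gopei {ADJ,NOUN}; 2:steirosk {NOUN}; 3:fluvreesh {PREP,ADJ}; 4:veetaikru {NOUN,PREP}; 5:fluvreesh {PREP,ADJ}; 6:veetaikru {NOUN,PREP}; 7:mobeent {PREP}; 8:mobeent {PREP}; 9:chirn {ADJ}; 10:krougras {NOUN}.
There are 32 candidate sequences in total.
Every candidate sequence violates at least one rule; no consistent tagging exists.
Count = 0.

0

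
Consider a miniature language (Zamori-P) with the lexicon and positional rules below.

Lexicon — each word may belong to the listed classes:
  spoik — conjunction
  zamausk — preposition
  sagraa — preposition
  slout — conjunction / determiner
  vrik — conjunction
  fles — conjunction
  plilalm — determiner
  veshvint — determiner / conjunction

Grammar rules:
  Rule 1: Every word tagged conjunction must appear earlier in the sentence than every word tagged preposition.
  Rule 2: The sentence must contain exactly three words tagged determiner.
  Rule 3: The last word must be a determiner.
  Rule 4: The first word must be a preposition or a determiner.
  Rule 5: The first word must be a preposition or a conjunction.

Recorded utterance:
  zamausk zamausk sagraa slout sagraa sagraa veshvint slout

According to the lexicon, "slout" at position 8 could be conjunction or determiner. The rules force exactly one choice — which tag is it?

determiner

Candidates per position — 1:zamausk {preposition}; 2:zamausk {preposition}; 3:sagraa {preposition}; 4:slout {conjunction,determiner}; 5:sagraa {preposition}; 6:sagraa {preposition}; 7:veshvint {determiner,conjunction}; 8:slout {conjunction,determiner}.
Position 4: tagging it conjunction would leave rule 1 unsatisfiable, so it must be determiner.
Position 7: tagging it conjunction would leave rule 1 unsatisfiable, so it must be determiner.
Position 8: tagging it conjunction would leave rule 1 unsatisfiable, so it must be determiner.
The unique satisfying tagging is: preposition preposition preposition determiner preposition preposition determiner determiner.
Check: rule 1 ok; rule 2 ok; rule 3 ok; rule 4 ok; rule 5 ok.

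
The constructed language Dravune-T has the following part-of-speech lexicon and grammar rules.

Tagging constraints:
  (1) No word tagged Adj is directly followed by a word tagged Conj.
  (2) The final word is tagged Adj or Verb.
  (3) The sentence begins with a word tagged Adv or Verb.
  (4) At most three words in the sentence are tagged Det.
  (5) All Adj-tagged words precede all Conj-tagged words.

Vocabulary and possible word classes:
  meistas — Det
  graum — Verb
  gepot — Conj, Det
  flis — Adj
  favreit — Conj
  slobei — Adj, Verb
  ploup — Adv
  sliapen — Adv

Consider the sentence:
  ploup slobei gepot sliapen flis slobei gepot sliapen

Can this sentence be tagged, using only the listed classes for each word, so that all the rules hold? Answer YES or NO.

Candidates per position — 1:ploup {Adv}; 2:slobei {Adj,Verb}; 3:gepot {Conj,Det}; 4:sliapen {Adv}; 5:flis {Adj}; 6:slobei {Adj,Verb}; 7:gepot {Conj,Det}; 8:sliapen {Adv}.
Rule 2 cannot be satisfied by any choice of tags from the lexicon.
So there is no consistent tagging.

NO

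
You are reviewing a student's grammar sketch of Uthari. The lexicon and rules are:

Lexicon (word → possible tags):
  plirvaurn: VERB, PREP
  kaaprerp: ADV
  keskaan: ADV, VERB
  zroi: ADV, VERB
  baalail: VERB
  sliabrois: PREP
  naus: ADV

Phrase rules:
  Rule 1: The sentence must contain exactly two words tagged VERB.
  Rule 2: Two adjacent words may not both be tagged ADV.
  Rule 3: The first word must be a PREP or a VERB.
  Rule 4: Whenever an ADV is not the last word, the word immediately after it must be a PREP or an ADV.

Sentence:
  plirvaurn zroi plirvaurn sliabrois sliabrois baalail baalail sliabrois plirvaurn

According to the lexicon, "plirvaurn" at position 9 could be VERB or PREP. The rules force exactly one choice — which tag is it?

Candidates per position — 1:plirvaurn {VERB,PREP}; 2:zroi {ADV,VERB}; 3:plirvaurn {VERB,PREP}; 4:sliabrois {PREP}; 5:sliabrois {PREP}; 6:baalail {VERB}; 7:baalail {VERB}; 8:sliabrois {PREP}; 9:plirvaurn {VERB,PREP}.
If word 1 were VERB, no tagging could satisfy rule 1; so word 1 is PREP.
If word 2 were VERB, no tagging could satisfy rule 1; so word 2 is ADV.
If word 3 were VERB, no tagging could satisfy rule 1; so word 3 is PREP.
If word 9 were VERB, no tagging could satisfy rule 1; so word 9 is PREP.
So the tagging must be: PREP ADV PREP PREP PREP VERB VERB PREP PREP.
Rule-by-rule: rule 1 ✓; rule 2 ✓; rule 3 ✓; rule 4 ✓.

PREP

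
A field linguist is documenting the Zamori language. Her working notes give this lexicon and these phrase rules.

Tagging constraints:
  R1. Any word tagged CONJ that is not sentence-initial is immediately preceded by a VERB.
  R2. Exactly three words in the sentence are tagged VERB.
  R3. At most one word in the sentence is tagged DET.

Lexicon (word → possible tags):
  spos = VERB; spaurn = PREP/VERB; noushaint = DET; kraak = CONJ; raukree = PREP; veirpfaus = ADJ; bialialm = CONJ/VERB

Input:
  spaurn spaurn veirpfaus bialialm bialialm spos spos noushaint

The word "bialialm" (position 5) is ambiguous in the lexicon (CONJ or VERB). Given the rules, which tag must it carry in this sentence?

Candidates per position — 1:spaurn {PREP,VERB}; 2:spaurn {PREP,VERB}; 3:veirpfaus {ADJ}; 4:bialialm {CONJ,VERB}; 5:bialialm {CONJ,VERB}; 6:spos {VERB}; 7:spos {VERB}; 8:noushaint {DET}.
Word 4 cannot be CONJ — rule 1 would then fail for every completion. It is VERB.
Word 5 cannot be VERB — rule 2 would then fail for every completion. It is CONJ.
Word 1 cannot be VERB — rule 2 would then fail for every completion. It is PREP.
Word 2 cannot be VERB — rule 2 would then fail for every completion. It is PREP.
The unique satisfying tagging is: PREP PREP ADJ VERB CONJ VERB VERB DET.
Verifying each rule — rule 1 satisfied; rule 2 satisfied; rule 3 satisfied.

CONJ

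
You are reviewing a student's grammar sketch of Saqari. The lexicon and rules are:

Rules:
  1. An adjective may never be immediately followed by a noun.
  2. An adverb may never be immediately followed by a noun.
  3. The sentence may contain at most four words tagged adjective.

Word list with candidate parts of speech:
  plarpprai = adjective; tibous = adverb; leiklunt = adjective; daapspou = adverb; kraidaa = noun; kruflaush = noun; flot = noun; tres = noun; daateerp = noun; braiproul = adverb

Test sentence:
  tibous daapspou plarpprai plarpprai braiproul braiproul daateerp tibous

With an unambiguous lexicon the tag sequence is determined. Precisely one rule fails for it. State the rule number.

2

Fixed tagging: adverb adverb adjective adjective adverb adverb noun adverb.
Checking each rule: R1 ok, R2 fails, R3 ok.
Only rule 2 fails.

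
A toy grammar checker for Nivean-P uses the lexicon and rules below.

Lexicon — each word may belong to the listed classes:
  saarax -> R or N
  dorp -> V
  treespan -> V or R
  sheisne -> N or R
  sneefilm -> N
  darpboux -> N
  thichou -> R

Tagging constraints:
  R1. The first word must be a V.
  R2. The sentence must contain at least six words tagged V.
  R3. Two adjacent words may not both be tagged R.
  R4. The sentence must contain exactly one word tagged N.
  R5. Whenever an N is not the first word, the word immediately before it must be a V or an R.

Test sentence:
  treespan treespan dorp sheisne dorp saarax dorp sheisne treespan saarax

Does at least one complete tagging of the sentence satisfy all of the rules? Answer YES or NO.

Candidates per position — 1:treespan {V,R}; 2:treespan {V,R}; 3:dorp {V}; 4:sheisne {N,R}; 5:dorp {V}; 6:saarax {R,N}; 7:dorp {V}; 8:sheisne {N,R}; 9:treespan {V,R}; 10:saarax {R,N}.
One satisfying assignment: V V V R V N V R V R.
Verifying each rule — rule 1 ✓; rule 2 ✓; rule 3 ✓; rule 4 ✓; rule 5 ✓.

YES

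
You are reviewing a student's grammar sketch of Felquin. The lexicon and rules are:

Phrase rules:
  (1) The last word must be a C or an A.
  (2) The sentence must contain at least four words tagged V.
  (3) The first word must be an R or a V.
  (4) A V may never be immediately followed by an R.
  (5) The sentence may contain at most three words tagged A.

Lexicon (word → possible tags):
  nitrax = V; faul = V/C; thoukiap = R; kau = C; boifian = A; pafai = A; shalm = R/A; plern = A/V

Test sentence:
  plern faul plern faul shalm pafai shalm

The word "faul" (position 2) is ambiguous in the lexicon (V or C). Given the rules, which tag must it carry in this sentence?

Candidates per position — 1:plern {A,V}; 2:faul {V,C}; 3:plern {A,V}; 4:faul {V,C}; 5:shalm {R,A}; 6:pafai {A}; 7:shalm {R,A}.
At position 1, choosing A makes rule 2 impossible to satisfy; hence V.
At position 2, choosing C makes rule 2 impossible to satisfy; hence V.
At position 3, choosing A makes rule 2 impossible to satisfy; hence V.
At position 4, choosing C makes rule 2 impossible to satisfy; hence V.
At position 5, choosing R makes rule 4 impossible to satisfy; hence A.
At position 7, choosing R makes rule 1 impossible to satisfy; hence A.
The only consistent sequence is: V V V V A A A.
Rule-by-rule: rule 1 ok; rule 2 ok; rule 3 ok; rule 4 ok; rule 5 ok.

V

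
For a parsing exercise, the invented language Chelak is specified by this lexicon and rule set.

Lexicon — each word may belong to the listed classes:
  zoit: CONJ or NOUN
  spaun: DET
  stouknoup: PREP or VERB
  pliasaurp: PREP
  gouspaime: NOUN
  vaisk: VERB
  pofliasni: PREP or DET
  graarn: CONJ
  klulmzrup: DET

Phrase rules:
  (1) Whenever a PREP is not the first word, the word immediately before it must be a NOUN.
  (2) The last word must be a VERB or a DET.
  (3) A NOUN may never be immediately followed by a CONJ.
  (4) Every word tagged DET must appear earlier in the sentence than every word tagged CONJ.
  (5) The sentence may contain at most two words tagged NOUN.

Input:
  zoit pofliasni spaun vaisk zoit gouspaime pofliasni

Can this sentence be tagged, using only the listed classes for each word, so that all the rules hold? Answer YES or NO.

Candidates per position — 1:zoit {CONJ,NOUN}; 2:pofliasni {PREP,DET}; 3:spaun {DET}; 4:vaisk {VERB}; 5:zoit {CONJ,NOUN}; 6:gouspaime {NOUN}; 7:pofliasni {PREP,DET}.
Every candidate sequence violates at least one rule; no consistent tagging exists.

NO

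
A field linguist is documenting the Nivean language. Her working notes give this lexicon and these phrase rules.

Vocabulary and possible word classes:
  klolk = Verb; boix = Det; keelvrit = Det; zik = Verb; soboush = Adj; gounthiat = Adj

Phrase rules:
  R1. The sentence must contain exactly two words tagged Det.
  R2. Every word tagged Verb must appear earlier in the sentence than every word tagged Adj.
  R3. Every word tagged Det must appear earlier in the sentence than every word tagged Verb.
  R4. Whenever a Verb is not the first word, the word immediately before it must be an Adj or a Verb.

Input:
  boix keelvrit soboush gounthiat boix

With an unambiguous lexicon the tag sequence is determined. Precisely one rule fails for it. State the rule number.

Fixed tagging: Det Det Adj Adj Det.
Checking each rule: R1 fail, R2 pass, R3 pass, R4 pass.
Only rule 1 fails.

1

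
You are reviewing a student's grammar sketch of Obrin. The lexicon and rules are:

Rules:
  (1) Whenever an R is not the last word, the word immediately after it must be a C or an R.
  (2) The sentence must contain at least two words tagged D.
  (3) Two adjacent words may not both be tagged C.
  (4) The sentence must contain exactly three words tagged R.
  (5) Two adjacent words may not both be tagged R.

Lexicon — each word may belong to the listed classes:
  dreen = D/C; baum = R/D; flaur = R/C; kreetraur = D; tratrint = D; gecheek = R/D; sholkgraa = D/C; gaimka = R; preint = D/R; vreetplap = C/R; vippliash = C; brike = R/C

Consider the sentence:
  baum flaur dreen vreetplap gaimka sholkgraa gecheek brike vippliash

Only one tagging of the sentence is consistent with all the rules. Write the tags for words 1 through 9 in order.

R C D C R C D R C

Candidates per position — 1:baum {R,D}; 2:flaur {R,C}; 3:dreen {D,C}; 4:vreetplap {C,R}; 5:gaimka {R}; 6:sholkgraa {D,C}; 7:gecheek {R,D}; 8:brike {R,C}; 9:vippliash {C}.
Position 4: tagging it R would leave rule 5 unsatisfiable, so it must be C.
Position 6: tagging it D would leave rule 1 unsatisfiable, so it must be C.
Position 8: tagging it C would leave rule 3 unsatisfiable, so it must be R.
Position 3: tagging it C would leave rule 3 unsatisfiable, so it must be D.
Position 7: tagging it R would leave rule 5 unsatisfiable, so it must be D.
Position 2: tagging it R would leave rule 1 unsatisfiable, so it must be C.
Position 1: tagging it D would leave rule 4 unsatisfiable, so it must be R.
That leaves exactly one tagging: R C D C R C D R C.
Verifying each rule — rule 1 ✓; rule 2 ✓; rule 3 ✓; rule 4 ✓; rule 5 ✓.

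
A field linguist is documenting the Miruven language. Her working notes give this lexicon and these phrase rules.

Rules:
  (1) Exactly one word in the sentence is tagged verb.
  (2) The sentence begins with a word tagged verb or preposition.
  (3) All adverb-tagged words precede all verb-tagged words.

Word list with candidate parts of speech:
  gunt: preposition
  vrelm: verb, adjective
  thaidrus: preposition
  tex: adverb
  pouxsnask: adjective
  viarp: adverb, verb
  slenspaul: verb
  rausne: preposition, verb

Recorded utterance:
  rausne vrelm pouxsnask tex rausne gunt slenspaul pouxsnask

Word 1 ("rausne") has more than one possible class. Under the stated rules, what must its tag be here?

preposition

Candidates per position — 1:rausne {preposition,verb}; 2:vrelm {verb,adjective}; 3:pouxsnask {adjective}; 4:tex {adverb}; 5:rausne {preposition,verb}; 6:gunt {preposition}; 7:slenspaul {verb}; 8:pouxsnask {adjective}.
At position 1, choosing verb makes rule 1 impossible to satisfy; hence preposition.
At position 2, choosing verb makes rule 1 impossible to satisfy; hence adjective.
At position 5, choosing verb makes rule 1 impossible to satisfy; hence preposition.
The only consistent sequence is: preposition adjective adjective adverb preposition preposition verb adjective.
Rule-by-rule: rule 1 ok; rule 2 ok; rule 3 ok.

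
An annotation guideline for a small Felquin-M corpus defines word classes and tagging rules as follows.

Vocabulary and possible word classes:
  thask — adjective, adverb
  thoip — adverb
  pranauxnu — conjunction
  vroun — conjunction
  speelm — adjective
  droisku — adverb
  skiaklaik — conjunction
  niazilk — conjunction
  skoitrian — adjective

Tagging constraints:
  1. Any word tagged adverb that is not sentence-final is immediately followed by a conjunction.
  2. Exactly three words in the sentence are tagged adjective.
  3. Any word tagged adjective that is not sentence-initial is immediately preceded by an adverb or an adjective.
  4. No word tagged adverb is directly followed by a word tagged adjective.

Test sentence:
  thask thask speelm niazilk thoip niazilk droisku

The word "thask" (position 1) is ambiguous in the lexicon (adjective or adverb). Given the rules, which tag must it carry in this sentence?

Candidates per position — 1:thask {adjective,adverb}; 2:thask {adjective,adverb}; 3:speelm {adjective}; 4:niazilk {conjunction}; 5:thoip {adverb}; 6:niazilk {conjunction}; 7:droisku {adverb}.
If word 1 were adverb, no tagging could satisfy rule 1; so word 1 is adjective.
If word 2 were adverb, no tagging could satisfy rule 1; so word 2 is adjective.
So the tagging must be: adjective adjective adjective conjunction adverb conjunction adverb.
Verifying each rule — rule 1 satisfied; rule 2 satisfied; rule 3 satisfied; rule 4 satisfied.

adjective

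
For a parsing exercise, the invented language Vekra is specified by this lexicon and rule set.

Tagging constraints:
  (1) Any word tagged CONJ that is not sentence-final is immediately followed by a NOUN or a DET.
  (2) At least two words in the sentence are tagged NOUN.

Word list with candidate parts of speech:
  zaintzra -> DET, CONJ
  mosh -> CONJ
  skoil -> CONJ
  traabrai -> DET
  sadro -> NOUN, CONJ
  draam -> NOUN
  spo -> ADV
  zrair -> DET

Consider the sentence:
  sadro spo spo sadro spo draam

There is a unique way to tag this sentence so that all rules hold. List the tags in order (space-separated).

NOUN ADV ADV NOUN ADV NOUN

Candidates per position — 1:sadro {NOUN,CONJ}; 2:spo {ADV}; 3:spo {ADV}; 4:sadro {NOUN,CONJ}; 5:spo {ADV}; 6:draam {NOUN}.
Position 1: CONJ is ruled out by rule 1; that leaves NOUN.
Position 4: CONJ is ruled out by rule 1; that leaves NOUN.
The unique satisfying tagging is: NOUN ADV ADV NOUN ADV NOUN.
Rule-by-rule: rule 1 ✓; rule 2 ✓.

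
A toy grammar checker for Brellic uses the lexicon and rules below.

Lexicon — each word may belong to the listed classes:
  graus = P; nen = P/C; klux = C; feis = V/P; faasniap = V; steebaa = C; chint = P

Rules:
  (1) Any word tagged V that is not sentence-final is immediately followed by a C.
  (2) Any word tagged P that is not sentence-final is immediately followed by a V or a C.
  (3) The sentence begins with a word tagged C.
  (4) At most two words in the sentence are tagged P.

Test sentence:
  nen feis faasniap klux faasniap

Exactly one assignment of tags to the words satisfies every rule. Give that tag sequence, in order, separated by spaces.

C P V C V

Candidates per position — 1:nen {P,C}; 2:feis {V,P}; 3:faasniap {V}; 4:klux {C}; 5:faasniap {V}.
Word 1 cannot be P — rule 3 would then fail for every completion. It is C.
Word 2 cannot be V — rule 1 would then fail for every completion. It is P.
The unique satisfying tagging is: C P V C V.
Checking: rule 1 ✓; rule 2 ✓; rule 3 ✓; rule 4 ✓.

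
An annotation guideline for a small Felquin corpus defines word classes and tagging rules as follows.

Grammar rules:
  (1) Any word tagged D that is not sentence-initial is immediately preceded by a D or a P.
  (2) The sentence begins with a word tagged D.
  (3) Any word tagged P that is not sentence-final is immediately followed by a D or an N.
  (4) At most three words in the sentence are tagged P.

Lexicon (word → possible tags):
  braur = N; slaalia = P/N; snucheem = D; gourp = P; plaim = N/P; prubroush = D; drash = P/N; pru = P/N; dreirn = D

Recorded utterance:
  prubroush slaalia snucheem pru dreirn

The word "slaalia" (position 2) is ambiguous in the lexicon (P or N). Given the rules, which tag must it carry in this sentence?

P

Candidates per position — 1:prubroush {D}; 2:slaalia {P,N}; 3:snucheem {D}; 4:pru {P,N}; 5:dreirn {D}.
If word 2 were N, no tagging could satisfy rule 1; so word 2 is P.
If word 4 were N, no tagging could satisfy rule 1; so word 4 is P.
That leaves exactly one tagging: D P D P D.
Checking: rule 1 satisfied; rule 2 satisfied; rule 3 satisfied; rule 4 satisfied.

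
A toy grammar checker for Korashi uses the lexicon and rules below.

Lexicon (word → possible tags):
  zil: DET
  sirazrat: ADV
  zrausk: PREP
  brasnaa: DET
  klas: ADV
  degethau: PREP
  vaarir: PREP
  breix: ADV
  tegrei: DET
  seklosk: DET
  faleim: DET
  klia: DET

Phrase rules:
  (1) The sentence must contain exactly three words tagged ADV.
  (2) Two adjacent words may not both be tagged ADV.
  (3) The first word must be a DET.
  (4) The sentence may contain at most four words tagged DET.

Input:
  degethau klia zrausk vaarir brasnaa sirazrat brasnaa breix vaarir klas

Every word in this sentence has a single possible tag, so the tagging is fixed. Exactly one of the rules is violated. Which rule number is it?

Fixed tagging: PREP DET PREP PREP DET ADV DET ADV PREP ADV.
Rule check: R1 ok, R2 ok, R3 fails, R4 ok.
Only rule 3 fails.

3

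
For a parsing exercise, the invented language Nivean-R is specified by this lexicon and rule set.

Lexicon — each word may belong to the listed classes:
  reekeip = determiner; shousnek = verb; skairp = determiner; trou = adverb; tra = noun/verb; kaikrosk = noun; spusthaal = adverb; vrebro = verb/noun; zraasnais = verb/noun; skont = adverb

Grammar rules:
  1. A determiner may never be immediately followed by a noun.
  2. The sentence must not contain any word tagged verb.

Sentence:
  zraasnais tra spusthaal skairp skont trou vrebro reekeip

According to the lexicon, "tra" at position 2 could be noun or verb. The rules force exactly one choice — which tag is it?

noun

Candidates per position — 1:zraasnais {verb,noun}; 2:tra {noun,verb}; 3:spusthaal {adverb}; 4:skairp {determiner}; 5:skont {adverb}; 6:trou {adverb}; 7:vrebro {verb,noun}; 8:reekeip {determiner}.
Position 1: verb is ruled out by rule 2; that leaves noun.
Position 2: verb is ruled out by rule 2; that leaves noun.
Position 7: verb is ruled out by rule 2; that leaves noun.
So the tagging must be: noun noun adverb determiner adverb adverb noun determiner.
Rule-by-rule: rule 1 ✓; rule 2 ✓.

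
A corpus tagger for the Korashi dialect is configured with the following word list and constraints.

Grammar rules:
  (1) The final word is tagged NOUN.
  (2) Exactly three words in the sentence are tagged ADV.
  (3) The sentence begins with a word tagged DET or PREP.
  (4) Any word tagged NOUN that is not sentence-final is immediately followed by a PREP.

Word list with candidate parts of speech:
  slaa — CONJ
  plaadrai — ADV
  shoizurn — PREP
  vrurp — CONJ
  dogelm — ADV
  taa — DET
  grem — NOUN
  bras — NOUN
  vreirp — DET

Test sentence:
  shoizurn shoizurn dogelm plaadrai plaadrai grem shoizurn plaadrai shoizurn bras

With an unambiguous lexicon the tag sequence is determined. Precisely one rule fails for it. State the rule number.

Fixed tagging: PREP PREP ADV ADV ADV NOUN PREP ADV PREP NOUN.
Applying the rules: R1 pass, R2 fail, R3 pass, R4 pass.
Only rule 2 fails.

2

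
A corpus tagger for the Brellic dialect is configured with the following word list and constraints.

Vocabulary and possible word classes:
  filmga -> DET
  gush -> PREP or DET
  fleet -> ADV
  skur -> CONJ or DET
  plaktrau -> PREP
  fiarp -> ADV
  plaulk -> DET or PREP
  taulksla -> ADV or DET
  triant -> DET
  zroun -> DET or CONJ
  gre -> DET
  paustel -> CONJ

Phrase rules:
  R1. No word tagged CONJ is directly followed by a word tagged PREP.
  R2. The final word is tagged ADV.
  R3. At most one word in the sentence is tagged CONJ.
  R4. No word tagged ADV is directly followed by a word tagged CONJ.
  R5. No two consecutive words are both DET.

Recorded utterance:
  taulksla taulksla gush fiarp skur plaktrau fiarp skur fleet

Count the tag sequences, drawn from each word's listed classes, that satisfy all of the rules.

Candidates per position — 1:taulksla {ADV,DET}; 2:taulksla {ADV,DET}; 3:gush {PREP,DET}; 4:fiarp {ADV}; 5:skur {CONJ,DET}; 6:plaktrau {PREP}; 7:fiarp {ADV}; 8:skur {CONJ,DET}; 9:fleet {ADV}.
There are 32 candidate sequences in total.
The sequences that satisfy every rule: ADV ADV PREP ADV DET PREP ADV DET ADV; ADV ADV DET ADV DET PREP ADV DET ADV; ADV DET PREP ADV DET PREP ADV DET ADV; DET ADV PREP ADV DET PREP ADV DET ADV; DET ADV DET ADV DET PREP ADV DET ADV.
Count = 5.

5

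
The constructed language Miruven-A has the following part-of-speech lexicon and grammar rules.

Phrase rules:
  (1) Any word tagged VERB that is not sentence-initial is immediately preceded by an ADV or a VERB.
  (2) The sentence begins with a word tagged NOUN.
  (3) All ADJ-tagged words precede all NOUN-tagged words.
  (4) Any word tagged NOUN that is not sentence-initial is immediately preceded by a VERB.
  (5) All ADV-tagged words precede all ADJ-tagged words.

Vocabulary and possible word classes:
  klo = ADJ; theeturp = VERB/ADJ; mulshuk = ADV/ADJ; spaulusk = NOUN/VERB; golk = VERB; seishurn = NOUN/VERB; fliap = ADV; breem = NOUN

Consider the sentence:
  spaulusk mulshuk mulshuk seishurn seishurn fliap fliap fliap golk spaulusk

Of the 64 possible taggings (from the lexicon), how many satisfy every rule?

4

Candidates per position — 1:spaulusk {NOUN,VERB}; 2:mulshuk {ADV,ADJ}; 3:mulshuk {ADV,ADJ}; 4:seishurn {NOUN,VERB}; 5:seishurn {NOUN,VERB}; 6:fliap {ADV}; 7:fliap {ADV}; 8:fliap {ADV}; 9:golk {VERB}; 10:spaulusk {NOUN,VERB}.
There are 64 candidate sequences in total.
The sequences that satisfy every rule: NOUN ADV ADV VERB NOUN ADV ADV ADV VERB NOUN; NOUN ADV ADV VERB NOUN ADV ADV ADV VERB VERB; NOUN ADV ADV VERB VERB ADV ADV ADV VERB NOUN; NOUN ADV ADV VERB VERB ADV ADV ADV VERB VERB.
Count = 4.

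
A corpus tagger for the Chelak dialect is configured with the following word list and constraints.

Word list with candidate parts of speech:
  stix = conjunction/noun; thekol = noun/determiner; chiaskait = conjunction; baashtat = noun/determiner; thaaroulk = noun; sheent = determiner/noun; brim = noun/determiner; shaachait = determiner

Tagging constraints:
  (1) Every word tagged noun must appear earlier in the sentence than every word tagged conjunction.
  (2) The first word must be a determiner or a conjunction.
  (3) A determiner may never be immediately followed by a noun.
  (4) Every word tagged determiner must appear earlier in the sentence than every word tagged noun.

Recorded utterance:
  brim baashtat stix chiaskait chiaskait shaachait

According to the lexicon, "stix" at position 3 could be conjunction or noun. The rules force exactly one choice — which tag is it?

conjunction

Candidates per position — 1:brim {noun,determiner}; 2:baashtat {noun,determiner}; 3:stix {conjunction,noun}; 4:chiaskait {conjunction}; 5:chiaskait {conjunction}; 6:shaachait {determiner}.
If word 1 were noun, no tagging could satisfy rule 2; so word 1 is determiner.
If word 2 were noun, no tagging could satisfy rule 3; so word 2 is determiner.
If word 3 were noun, no tagging could satisfy rule 3; so word 3 is conjunction.
The unique satisfying tagging is: determiner determiner conjunction conjunction conjunction determiner.
Check: rule 1 ok; rule 2 ok; rule 3 ok; rule 4 ok.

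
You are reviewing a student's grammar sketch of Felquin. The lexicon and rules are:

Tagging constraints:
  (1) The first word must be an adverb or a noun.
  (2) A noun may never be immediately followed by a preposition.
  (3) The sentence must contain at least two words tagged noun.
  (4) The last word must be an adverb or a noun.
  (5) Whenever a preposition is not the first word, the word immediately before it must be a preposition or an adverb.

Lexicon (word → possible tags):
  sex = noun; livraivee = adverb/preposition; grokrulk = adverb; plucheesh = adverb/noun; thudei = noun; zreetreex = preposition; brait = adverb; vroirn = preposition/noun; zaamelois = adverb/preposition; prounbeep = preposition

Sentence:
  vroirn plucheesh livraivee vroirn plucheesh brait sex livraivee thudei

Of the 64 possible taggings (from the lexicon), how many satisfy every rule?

12

Candidates per position — 1:vroirn {preposition,noun}; 2:plucheesh {adverb,noun}; 3:livraivee {adverb,preposition}; 4:vroirn {preposition,noun}; 5:plucheesh {adverb,noun}; 6:brait {adverb}; 7:sex {noun}; 8:livraivee {adverb,preposition}; 9:thudei {noun}.
There are 64 candidate sequences in total.
Checking each against the rules leaves 12 sequences.
Count = 12.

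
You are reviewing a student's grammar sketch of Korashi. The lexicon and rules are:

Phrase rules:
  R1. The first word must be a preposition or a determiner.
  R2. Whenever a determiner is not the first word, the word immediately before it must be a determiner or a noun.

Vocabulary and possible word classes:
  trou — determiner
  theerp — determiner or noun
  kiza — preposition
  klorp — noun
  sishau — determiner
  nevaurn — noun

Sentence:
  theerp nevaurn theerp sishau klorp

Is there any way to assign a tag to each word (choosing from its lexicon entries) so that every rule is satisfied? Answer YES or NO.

YES

Candidates per position — 1:theerp {determiner,noun}; 2:nevaurn {noun}; 3:theerp {determiner,noun}; 4:sishau {determiner}; 5:klorp {noun}.
One satisfying assignment: determiner noun determiner determiner noun.
Check: rule 1 satisfied; rule 2 satisfied.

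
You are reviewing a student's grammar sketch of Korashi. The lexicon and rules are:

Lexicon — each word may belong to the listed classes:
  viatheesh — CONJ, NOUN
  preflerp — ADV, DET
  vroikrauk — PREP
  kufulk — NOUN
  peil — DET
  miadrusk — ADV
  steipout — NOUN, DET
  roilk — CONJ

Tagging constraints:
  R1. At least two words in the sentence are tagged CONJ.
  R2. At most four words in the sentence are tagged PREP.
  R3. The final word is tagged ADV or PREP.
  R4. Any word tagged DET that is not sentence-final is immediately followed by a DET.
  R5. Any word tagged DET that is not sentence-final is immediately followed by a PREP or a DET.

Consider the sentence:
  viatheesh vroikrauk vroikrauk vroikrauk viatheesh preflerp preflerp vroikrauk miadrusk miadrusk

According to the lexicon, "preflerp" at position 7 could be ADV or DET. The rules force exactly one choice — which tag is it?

ADV

Candidates per position — 1:viatheesh {CONJ,NOUN}; 2:vroikrauk {PREP}; 3:vroikrauk {PREP}; 4:vroikrauk {PREP}; 5:viatheesh {CONJ,NOUN}; 6:preflerp {ADV,DET}; 7:preflerp {ADV,DET}; 8:vroikrauk {PREP}; 9:miadrusk {ADV}; 10:miadrusk {ADV}.
Position 1: NOUN is ruled out by rule 1; that leaves CONJ.
Position 5: NOUN is ruled out by rule 1; that leaves CONJ.
Position 6: DET is ruled out by rule 4; that leaves ADV.
Position 7: DET is ruled out by rule 4; that leaves ADV.
The unique satisfying tagging is: CONJ PREP PREP PREP CONJ ADV ADV PREP ADV ADV.
Checking: rule 1 holds; rule 2 holds; rule 3 holds; rule 4 holds; rule 5 holds.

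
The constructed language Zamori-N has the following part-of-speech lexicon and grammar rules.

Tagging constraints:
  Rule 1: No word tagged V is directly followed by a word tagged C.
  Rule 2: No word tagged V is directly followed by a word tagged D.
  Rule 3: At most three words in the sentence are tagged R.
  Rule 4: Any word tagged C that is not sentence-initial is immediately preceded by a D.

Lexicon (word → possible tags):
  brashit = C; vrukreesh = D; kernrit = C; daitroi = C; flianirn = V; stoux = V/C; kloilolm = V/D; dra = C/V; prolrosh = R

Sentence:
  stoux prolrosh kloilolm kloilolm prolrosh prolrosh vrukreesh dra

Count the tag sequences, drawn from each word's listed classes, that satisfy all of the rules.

12

Candidates per position — 1:stoux {V,C}; 2:prolrosh {R}; 3:kloilolm {V,D}; 4:kloilolm {V,D}; 5:prolrosh {R}; 6:prolrosh {R}; 7:vrukreesh {D}; 8:dra {C,V}.
There are 16 candidate sequences in total.
Checking each against the rules leaves 12 sequences.
Count = 12.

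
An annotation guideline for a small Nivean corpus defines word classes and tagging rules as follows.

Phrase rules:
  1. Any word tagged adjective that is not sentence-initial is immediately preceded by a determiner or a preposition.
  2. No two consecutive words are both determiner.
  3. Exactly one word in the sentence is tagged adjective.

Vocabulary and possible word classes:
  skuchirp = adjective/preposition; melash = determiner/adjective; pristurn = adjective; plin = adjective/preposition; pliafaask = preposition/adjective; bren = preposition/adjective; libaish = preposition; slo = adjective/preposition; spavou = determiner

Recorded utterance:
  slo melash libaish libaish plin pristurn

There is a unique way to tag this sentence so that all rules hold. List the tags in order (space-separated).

Candidates per position — 1:slo {adjective,preposition}; 2:melash {determiner,adjective}; 3:libaish {preposition}; 4:libaish {preposition}; 5:plin {adjective,preposition}; 6:pristurn {adjective}.
At position 1, choosing adjective makes rule 3 impossible to satisfy; hence preposition.
At position 2, choosing adjective makes rule 3 impossible to satisfy; hence determiner.
At position 5, choosing adjective makes rule 1 impossible to satisfy; hence preposition.
That leaves exactly one tagging: preposition determiner preposition preposition preposition adjective.
Verifying each rule — rule 1 ok; rule 2 ok; rule 3 ok.

preposition determiner preposition preposition preposition adjective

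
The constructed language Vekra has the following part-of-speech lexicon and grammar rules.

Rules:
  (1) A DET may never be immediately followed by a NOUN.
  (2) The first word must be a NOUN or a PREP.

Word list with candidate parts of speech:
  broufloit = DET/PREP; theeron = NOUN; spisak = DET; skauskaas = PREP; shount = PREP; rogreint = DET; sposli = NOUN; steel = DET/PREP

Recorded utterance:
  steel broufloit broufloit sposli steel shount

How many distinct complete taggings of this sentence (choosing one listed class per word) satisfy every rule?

4

Candidates per position — 1:steel {DET,PREP}; 2:broufloit {DET,PREP}; 3:broufloit {DET,PREP}; 4:sposli {NOUN}; 5:steel {DET,PREP}; 6:shount {PREP}.
There are 16 candidate sequences in total.
The sequences that satisfy every rule: PREP DET PREP NOUN DET PREP; PREP DET PREP NOUN PREP PREP; PREP PREP PREP NOUN DET PREP; PREP PREP PREP NOUN PREP PREP.
Count = 4.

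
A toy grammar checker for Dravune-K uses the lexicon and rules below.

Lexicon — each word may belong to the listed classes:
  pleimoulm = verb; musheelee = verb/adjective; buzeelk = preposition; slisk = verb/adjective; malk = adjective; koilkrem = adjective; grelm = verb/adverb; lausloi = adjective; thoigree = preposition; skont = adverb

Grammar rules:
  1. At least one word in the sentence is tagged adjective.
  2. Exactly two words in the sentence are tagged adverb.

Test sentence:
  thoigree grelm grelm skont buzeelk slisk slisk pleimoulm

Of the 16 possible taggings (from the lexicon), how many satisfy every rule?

6

Candidates per position — 1:thoigree {preposition}; 2:grelm {verb,adverb}; 3:grelm {verb,adverb}; 4:skont {adverb}; 5:buzeelk {preposition}; 6:slisk {verb,adjective}; 7:slisk {verb,adjective}; 8:pleimoulm {verb}.
There are 16 candidate sequences in total.
Checking each against the rules leaves 6 sequences.
Count = 6.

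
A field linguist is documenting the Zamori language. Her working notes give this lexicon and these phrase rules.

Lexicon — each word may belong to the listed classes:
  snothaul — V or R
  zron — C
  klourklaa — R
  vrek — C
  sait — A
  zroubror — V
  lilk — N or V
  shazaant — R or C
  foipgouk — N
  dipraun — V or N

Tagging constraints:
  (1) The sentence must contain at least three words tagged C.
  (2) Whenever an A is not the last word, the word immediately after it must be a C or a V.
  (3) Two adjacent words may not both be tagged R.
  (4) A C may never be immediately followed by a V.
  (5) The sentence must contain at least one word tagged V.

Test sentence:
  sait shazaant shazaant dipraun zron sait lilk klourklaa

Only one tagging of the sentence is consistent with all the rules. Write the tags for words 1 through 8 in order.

A C C N C A V R

Candidates per position — 1:sait {A}; 2:shazaant {R,C}; 3:shazaant {R,C}; 4:dipraun {V,N}; 5:zron {C}; 6:sait {A}; 7:lilk {N,V}; 8:klourklaa {R}.
Word 2 cannot be R — rule 1 would then fail for every completion. It is C.
Word 3 cannot be R — rule 1 would then fail for every completion. It is C.
Word 4 cannot be V — rule 4 would then fail for every completion. It is N.
Word 7 cannot be N — rule 2 would then fail for every completion. It is V.
The only consistent sequence is: A C C N C A V R.
Checking: rule 1 satisfied; rule 2 satisfied; rule 3 satisfied; rule 4 satisfied; rule 5 satisfied.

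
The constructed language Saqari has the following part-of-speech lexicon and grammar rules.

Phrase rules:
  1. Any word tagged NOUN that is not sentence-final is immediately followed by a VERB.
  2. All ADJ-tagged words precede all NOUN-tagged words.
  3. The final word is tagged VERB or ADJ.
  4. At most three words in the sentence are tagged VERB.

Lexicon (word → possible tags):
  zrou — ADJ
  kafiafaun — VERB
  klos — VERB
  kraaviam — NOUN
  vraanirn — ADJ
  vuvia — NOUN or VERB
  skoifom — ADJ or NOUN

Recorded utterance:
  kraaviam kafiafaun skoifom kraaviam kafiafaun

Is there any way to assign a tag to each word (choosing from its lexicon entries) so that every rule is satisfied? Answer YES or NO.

NO

Candidates per position — 1:kraaviam {NOUN}; 2:kafiafaun {VERB}; 3:skoifom {ADJ,NOUN}; 4:kraaviam {NOUN}; 5:kafiafaun {VERB}.
Every candidate sequence violates at least one rule; no consistent tagging exists.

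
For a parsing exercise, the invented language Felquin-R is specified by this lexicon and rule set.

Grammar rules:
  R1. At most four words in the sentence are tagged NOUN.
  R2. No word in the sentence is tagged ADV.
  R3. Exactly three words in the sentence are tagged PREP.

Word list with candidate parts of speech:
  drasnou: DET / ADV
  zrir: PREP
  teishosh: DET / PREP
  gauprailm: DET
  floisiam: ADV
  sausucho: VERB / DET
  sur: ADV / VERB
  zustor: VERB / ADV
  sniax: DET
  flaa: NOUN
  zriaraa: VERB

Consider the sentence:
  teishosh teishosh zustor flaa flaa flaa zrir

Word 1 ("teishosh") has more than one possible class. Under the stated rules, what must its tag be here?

PREP

Candidates per position — 1:teishosh {DET,PREP}; 2:teishosh {DET,PREP}; 3:zustor {VERB,ADV}; 4:flaa {NOUN}; 5:flaa {NOUN}; 6:flaa {NOUN}; 7:zrir {PREP}.
If word 1 were DET, no tagging could satisfy rule 3; so word 1 is PREP.
If word 2 were DET, no tagging could satisfy rule 3; so word 2 is PREP.
If word 3 were ADV, no tagging could satisfy rule 2; so word 3 is VERB.
The only consistent sequence is: PREP PREP VERB NOUN NOUN NOUN PREP.
Checking: rule 1 satisfied; rule 2 satisfied; rule 3 satisfied.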